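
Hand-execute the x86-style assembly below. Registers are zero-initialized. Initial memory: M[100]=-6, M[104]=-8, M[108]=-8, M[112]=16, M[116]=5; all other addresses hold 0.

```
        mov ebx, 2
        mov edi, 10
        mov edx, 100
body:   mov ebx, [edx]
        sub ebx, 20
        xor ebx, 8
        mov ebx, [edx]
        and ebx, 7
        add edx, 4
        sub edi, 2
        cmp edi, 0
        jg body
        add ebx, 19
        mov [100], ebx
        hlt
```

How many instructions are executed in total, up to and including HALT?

51

ebx=2
edi=10
edx=100
ebx=M[100]=-6
ebx=(-6)-20=-26
ebx=(-26)^8=-18
ebx=M[100]=-6
ebx=(-6)&7=2
edx=100+4=104
edi=10-2=8
cmp edi, 0  (cmp 8,0)
jg body: taken
ebx=M[104]=-8
ebx=(-8)-20=-28
ebx=(-28)^8=-20
ebx=M[104]=-8
ebx=(-8)&7=0
edx=104+4=108
edi=8-2=6
cmp edi, 0  (cmp 6,0)
jg body: taken
ebx=M[108]=-8
ebx=(-8)-20=-28
ebx=(-28)^8=-20
ebx=M[108]=-8
ebx=(-8)&7=0
edx=108+4=112
edi=6-2=4
cmp edi, 0  (cmp 4,0)
jg body: taken
ebx=M[112]=16
ebx=16-20=-4
ebx=(-4)^8=-12
ebx=M[112]=16
ebx=16&7=0
edx=112+4=116
edi=4-2=2
cmp edi, 0  (cmp 2,0)
jg body: taken
ebx=M[116]=5
ebx=5-20=-15
ebx=(-15)^8=-7
ebx=M[116]=5
ebx=5&7=5
edx=116+4=120
edi=2-2=0
cmp edi, 0  (cmp 0,0)
jg body: not taken
ebx=5+19=24
mov [100], ebx → M[100]=24
halt.
Total executed instructions: 51.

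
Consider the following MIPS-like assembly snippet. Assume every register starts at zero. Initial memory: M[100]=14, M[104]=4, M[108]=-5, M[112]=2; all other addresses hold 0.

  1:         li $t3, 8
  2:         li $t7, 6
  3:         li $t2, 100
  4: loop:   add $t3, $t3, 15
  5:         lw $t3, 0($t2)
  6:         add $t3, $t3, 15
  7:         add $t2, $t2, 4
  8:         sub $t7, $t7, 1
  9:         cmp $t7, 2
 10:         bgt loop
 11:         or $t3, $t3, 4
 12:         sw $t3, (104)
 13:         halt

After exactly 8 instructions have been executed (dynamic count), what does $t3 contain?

29

after li $t3, 8: $t3=8
after li $t7, 6: $t7=6
after li $t2, 100: $t2=100
after add $t3, $t3, 15: $t3=8+15=23
after lw $t3, 0($t2): $t3=M[100]=14
after add $t3, $t3, 15: $t3=14+15=29
after add $t2, $t2, 4: $t2=100+4=104
after sub $t7, $t7, 1: $t7=6-1=5
After step 8: $t3 = 29.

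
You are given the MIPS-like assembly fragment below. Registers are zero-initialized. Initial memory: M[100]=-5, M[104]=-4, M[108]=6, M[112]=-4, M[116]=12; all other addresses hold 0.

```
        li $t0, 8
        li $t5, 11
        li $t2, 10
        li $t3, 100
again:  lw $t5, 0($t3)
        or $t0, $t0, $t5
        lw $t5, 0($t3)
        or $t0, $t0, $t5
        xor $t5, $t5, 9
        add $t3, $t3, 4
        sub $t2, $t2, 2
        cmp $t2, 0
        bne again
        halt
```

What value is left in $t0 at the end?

-1

li $t0, 8 → $t0=8
li $t5, 11 → $t5=11
li $t2, 10 → $t2=10
li $t3, 100 → $t3=100
lw $t5, 0($t3) → $t5=M[100]=-5
or $t0, $t0, $t5 → $t0=8|(-5)=-5
lw $t5, 0($t3) → $t5=M[100]=-5
or $t0, $t0, $t5 → $t0=(-5)|(-5)=-5
xor $t5, $t5, 9 → $t5=(-5)^9=-14
add $t3, $t3, 4 → $t3=100+4=104
sub $t2, $t2, 2 → $t2=10-2=8
cmp $t2, 0  (cmp 8,0)
bne again: taken
lw $t5, 0($t3) → $t5=M[104]=-4
or $t0, $t0, $t5 → $t0=(-5)|(-4)=-1
lw $t5, 0($t3) → $t5=M[104]=-4
or $t0, $t0, $t5 → $t0=(-1)|(-4)=-1
xor $t5, $t5, 9 → $t5=(-4)^9=-11
add $t3, $t3, 4 → $t3=104+4=108
sub $t2, $t2, 2 → $t2=8-2=6
cmp $t2, 0  (cmp 6,0)
bne again: taken
lw $t5, 0($t3) → $t5=M[108]=6
or $t0, $t0, $t5 → $t0=(-1)|6=-1
lw $t5, 0($t3) → $t5=M[108]=6
or $t0, $t0, $t5 → $t0=(-1)|6=-1
xor $t5, $t5, 9 → $t5=6^9=15
add $t3, $t3, 4 → $t3=108+4=112
sub $t2, $t2, 2 → $t2=6-2=4
cmp $t2, 0  (cmp 4,0)
bne again: taken
lw $t5, 0($t3) → $t5=M[112]=-4
or $t0, $t0, $t5 → $t0=(-1)|(-4)=-1
lw $t5, 0($t3) → $t5=M[112]=-4
or $t0, $t0, $t5 → $t0=(-1)|(-4)=-1
xor $t5, $t5, 9 → $t5=(-4)^9=-11
add $t3, $t3, 4 → $t3=112+4=116
sub $t2, $t2, 2 → $t2=4-2=2
cmp $t2, 0  (cmp 2,0)
bne again: taken
lw $t5, 0($t3) → $t5=M[116]=12
or $t0, $t0, $t5 → $t0=(-1)|12=-1
lw $t5, 0($t3) → $t5=M[116]=12
or $t0, $t0, $t5 → $t0=(-1)|12=-1
xor $t5, $t5, 9 → $t5=12^9=5
add $t3, $t3, 4 → $t3=116+4=120
sub $t2, $t2, 2 → $t2=2-2=0
cmp $t2, 0  (cmp 0,0)
bne again: not taken
halt.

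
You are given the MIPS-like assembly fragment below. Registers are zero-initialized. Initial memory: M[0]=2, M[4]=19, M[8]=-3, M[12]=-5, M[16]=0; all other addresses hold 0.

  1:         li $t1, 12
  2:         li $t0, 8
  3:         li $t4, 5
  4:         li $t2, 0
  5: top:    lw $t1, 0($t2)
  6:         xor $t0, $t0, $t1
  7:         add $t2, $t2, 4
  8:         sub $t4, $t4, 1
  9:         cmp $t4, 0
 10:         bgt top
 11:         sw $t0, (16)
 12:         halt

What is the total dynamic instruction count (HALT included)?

li $t1, 12 → $t1=12
li $t0, 8 → $t0=8
li $t4, 5 → $t4=5
li $t2, 0 → $t2=0
lw $t1, 0($t2) → $t1=M[0]=2
xor $t0, $t0, $t1 → $t0=8^2=10
add $t2, $t2, 4 → $t2=0+4=4
sub $t4, $t4, 1 → $t4=5-1=4
cmp $t4, 0  (cmp 4,0)
bgt top: taken
lw $t1, 0($t2) → $t1=M[4]=19
xor $t0, $t0, $t1 → $t0=10^19=25
add $t2, $t2, 4 → $t2=4+4=8
sub $t4, $t4, 1 → $t4=4-1=3
cmp $t4, 0  (cmp 3,0)
bgt top: taken
lw $t1, 0($t2) → $t1=M[8]=-3
xor $t0, $t0, $t1 → $t0=25^(-3)=-28
add $t2, $t2, 4 → $t2=8+4=12
sub $t4, $t4, 1 → $t4=3-1=2
cmp $t4, 0  (cmp 2,0)
bgt top: taken
lw $t1, 0($t2) → $t1=M[12]=-5
xor $t0, $t0, $t1 → $t0=(-28)^(-5)=31
add $t2, $t2, 4 → $t2=12+4=16
sub $t4, $t4, 1 → $t4=2-1=1
cmp $t4, 0  (cmp 1,0)
bgt top: taken
lw $t1, 0($t2) → $t1=M[16]=0
xor $t0, $t0, $t1 → $t0=31^0=31
add $t2, $t2, 4 → $t2=16+4=20
sub $t4, $t4, 1 → $t4=1-1=0
cmp $t4, 0  (cmp 0,0)
bgt top: not taken
sw $t0, (16) → M[16]=31
halt.
Total executed instructions: 36.

36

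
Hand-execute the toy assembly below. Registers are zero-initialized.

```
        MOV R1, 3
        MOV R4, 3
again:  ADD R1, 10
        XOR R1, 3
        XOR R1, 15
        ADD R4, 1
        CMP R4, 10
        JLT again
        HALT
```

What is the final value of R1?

MOV R1, 3 → R1=3
MOV R4, 3 → R4=3
ADD R1, 10 → R1=3+10=13
XOR R1, 3 → R1=13^3=14
XOR R1, 15 → R1=14^15=1
ADD R4, 1 → R4=3+1=4
CMP R4, 10  (cmp 4,10)
JLT again: taken
ADD R1, 10 → R1=1+10=11
XOR R1, 3 → R1=11^3=8
XOR R1, 15 → R1=8^15=7
ADD R4, 1 → R4=4+1=5
CMP R4, 10  (cmp 5,10)
JLT again: taken
ADD R1, 10 → R1=7+10=17
XOR R1, 3 → R1=17^3=18
XOR R1, 15 → R1=18^15=29
ADD R4, 1 → R4=5+1=6
CMP R4, 10  (cmp 6,10)
JLT again: taken
ADD R1, 10 → R1=29+10=39
XOR R1, 3 → R1=39^3=36
XOR R1, 15 → R1=36^15=43
ADD R4, 1 → R4=6+1=7
CMP R4, 10  (cmp 7,10)
JLT again: taken
ADD R1, 10 → R1=43+10=53
XOR R1, 3 → R1=53^3=54
XOR R1, 15 → R1=54^15=57
ADD R4, 1 → R4=7+1=8
CMP R4, 10  (cmp 8,10)
JLT again: taken
ADD R1, 10 → R1=57+10=67
XOR R1, 3 → R1=67^3=64
XOR R1, 15 → R1=64^15=79
ADD R4, 1 → R4=8+1=9
CMP R4, 10  (cmp 9,10)
JLT again: taken
ADD R1, 10 → R1=79+10=89
XOR R1, 3 → R1=89^3=90
XOR R1, 15 → R1=90^15=85
ADD R4, 1 → R4=9+1=10
CMP R4, 10  (cmp 10,10)
JLT again: not taken
halt.

85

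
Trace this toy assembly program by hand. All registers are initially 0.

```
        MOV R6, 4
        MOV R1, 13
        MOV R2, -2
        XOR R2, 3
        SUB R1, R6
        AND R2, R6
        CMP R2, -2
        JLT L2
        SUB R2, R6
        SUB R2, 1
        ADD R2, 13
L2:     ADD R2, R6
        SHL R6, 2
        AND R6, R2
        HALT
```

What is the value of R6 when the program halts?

16

MOV R6, 4 → R6=4
MOV R1, 13 → R1=13
MOV R2, -2 → R2=-2
XOR R2, 3 → R2=(-2)^3=-3
SUB R1, R6 → R1=13-4=9
AND R2, R6 → R2=(-3)&4=4
CMP R2, -2  (cmp 4,-2)
JLT L2: not taken
SUB R2, R6 → R2=4-4=0
SUB R2, 1 → R2=0-1=-1
ADD R2, 13 → R2=(-1)+13=12
ADD R2, R6 → R2=12+4=16
SHL R6, 2 → R6=4<<2=16
AND R6, R2 → R6=16&16=16
halt.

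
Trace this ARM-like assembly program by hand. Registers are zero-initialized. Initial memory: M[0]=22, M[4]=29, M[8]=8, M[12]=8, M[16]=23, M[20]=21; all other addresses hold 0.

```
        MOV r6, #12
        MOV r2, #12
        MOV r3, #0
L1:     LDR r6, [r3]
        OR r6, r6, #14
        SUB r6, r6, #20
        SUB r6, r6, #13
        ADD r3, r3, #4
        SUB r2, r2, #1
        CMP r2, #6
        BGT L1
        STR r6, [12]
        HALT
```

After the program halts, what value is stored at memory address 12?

after MOV r6, #12: r6=12
after MOV r2, #12: r2=12
after MOV r3, #0: r3=0
after LDR r6, [r3]: r6=M[0]=22
after OR r6, r6, #14: r6=22|14=30
after SUB r6, r6, #20: r6=30-20=10
after SUB r6, r6, #13: r6=10-13=-3
after ADD r3, r3, #4: r3=0+4=4
after SUB r2, r2, #1: r2=12-1=11
CMP r2, #6  (cmp 11,6)
BGT L1: taken
after LDR r6, [r3]: r6=M[4]=29
after OR r6, r6, #14: r6=29|14=31
after SUB r6, r6, #20: r6=31-20=11
after SUB r6, r6, #13: r6=11-13=-2
after ADD r3, r3, #4: r3=4+4=8
after SUB r2, r2, #1: r2=11-1=10
CMP r2, #6  (cmp 10,6)
BGT L1: taken
after LDR r6, [r3]: r6=M[8]=8
after OR r6, r6, #14: r6=8|14=14
after SUB r6, r6, #20: r6=14-20=-6
after SUB r6, r6, #13: r6=(-6)-13=-19
after ADD r3, r3, #4: r3=8+4=12
after SUB r2, r2, #1: r2=10-1=9
CMP r2, #6  (cmp 9,6)
BGT L1: taken
after LDR r6, [r3]: r6=M[12]=8
after OR r6, r6, #14: r6=8|14=14
after SUB r6, r6, #20: r6=14-20=-6
after SUB r6, r6, #13: r6=(-6)-13=-19
after ADD r3, r3, #4: r3=12+4=16
after SUB r2, r2, #1: r2=9-1=8
CMP r2, #6  (cmp 8,6)
BGT L1: taken
after LDR r6, [r3]: r6=M[16]=23
after OR r6, r6, #14: r6=23|14=31
after SUB r6, r6, #20: r6=31-20=11
after SUB r6, r6, #13: r6=11-13=-2
after ADD r3, r3, #4: r3=16+4=20
after SUB r2, r2, #1: r2=8-1=7
CMP r2, #6  (cmp 7,6)
BGT L1: taken
after LDR r6, [r3]: r6=M[20]=21
after OR r6, r6, #14: r6=21|14=31
after SUB r6, r6, #20: r6=31-20=11
after SUB r6, r6, #13: r6=11-13=-2
after ADD r3, r3, #4: r3=20+4=24
after SUB r2, r2, #1: r2=7-1=6
CMP r2, #6  (cmp 6,6)
BGT L1: not taken
STR r6, [12] → M[12]=-2
halt.

-2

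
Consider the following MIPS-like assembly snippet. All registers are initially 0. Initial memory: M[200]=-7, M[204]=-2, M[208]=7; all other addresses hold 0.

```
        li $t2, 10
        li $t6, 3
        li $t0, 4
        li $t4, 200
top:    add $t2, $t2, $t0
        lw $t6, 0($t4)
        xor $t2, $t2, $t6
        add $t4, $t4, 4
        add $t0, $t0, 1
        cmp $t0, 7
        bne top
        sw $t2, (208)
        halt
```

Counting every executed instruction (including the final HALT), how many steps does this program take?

$t2=10
$t6=3
$t0=4
$t4=200
$t2=10+4=14
$t6=M[200]=-7
$t2=14^(-7)=-9
$t4=200+4=204
$t0=4+1=5
cmp $t0, 7  (cmp 5,7)
bne top: taken
$t2=(-9)+5=-4
$t6=M[204]=-2
$t2=(-4)^(-2)=2
$t4=204+4=208
$t0=5+1=6
cmp $t0, 7  (cmp 6,7)
bne top: taken
$t2=2+6=8
$t6=M[208]=7
$t2=8^7=15
$t4=208+4=212
$t0=6+1=7
cmp $t0, 7  (cmp 7,7)
bne top: not taken
sw $t2, (208) → M[208]=15
halt.
Total executed instructions: 27.

27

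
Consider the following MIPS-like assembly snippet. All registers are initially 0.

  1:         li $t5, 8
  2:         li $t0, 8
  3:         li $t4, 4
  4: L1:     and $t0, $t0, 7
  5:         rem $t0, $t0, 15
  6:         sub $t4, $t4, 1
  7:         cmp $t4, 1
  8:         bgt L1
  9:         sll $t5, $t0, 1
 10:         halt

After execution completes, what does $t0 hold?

0

$t5=8
$t0=8
$t4=4
$t0=8&7=0
$t0=0%15=0
$t4=4-1=3
cmp $t4, 1  (cmp 3,1)
bgt L1: taken
$t0=0&7=0
$t0=0%15=0
$t4=3-1=2
cmp $t4, 1  (cmp 2,1)
bgt L1: taken
$t0=0&7=0
$t0=0%15=0
$t4=2-1=1
cmp $t4, 1  (cmp 1,1)
bgt L1: not taken
$t5=0<<1=0
halt.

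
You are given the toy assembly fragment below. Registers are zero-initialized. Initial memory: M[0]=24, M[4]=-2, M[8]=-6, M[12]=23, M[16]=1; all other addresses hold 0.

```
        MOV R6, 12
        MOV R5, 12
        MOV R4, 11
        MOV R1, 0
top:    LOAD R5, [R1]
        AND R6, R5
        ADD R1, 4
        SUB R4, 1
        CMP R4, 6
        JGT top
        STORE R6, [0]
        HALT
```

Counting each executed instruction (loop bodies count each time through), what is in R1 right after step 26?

after MOV R6, 12: R6=12
after MOV R5, 12: R5=12
after MOV R4, 11: R4=11
after MOV R1, 0: R1=0
after LOAD R5, [R1]: R5=M[0]=24
after AND R6, R5: R6=12&24=8
after ADD R1, 4: R1=0+4=4
after SUB R4, 1: R4=11-1=10
CMP R4, 6  (cmp 10,6)
JGT top: taken
after LOAD R5, [R1]: R5=M[4]=-2
after AND R6, R5: R6=8&(-2)=8
after ADD R1, 4: R1=4+4=8
after SUB R4, 1: R4=10-1=9
CMP R4, 6  (cmp 9,6)
JGT top: taken
after LOAD R5, [R1]: R5=M[8]=-6
after AND R6, R5: R6=8&(-6)=8
after ADD R1, 4: R1=8+4=12
after SUB R4, 1: R4=9-1=8
CMP R4, 6  (cmp 8,6)
JGT top: taken
after LOAD R5, [R1]: R5=M[12]=23
after AND R6, R5: R6=8&23=0
after ADD R1, 4: R1=12+4=16
after SUB R4, 1: R4=8-1=7
After step 26: R1 = 16.

16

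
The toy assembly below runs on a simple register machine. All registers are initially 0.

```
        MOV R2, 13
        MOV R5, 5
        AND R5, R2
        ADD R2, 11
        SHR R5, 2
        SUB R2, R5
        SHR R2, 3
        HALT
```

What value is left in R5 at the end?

R2=13
R5=5
R5=5&13=5
R2=13+11=24
R5=5>>2=1
R2=24-1=23
R2=23>>3=2
halt.

1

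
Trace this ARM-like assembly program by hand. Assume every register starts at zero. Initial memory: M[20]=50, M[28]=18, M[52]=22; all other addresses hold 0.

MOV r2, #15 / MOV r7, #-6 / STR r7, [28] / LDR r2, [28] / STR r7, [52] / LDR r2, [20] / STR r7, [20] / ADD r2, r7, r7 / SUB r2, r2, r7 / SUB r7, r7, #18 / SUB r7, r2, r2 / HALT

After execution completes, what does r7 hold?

MOV r2, #15 → r2=15
MOV r7, #-6 → r7=-6
STR r7, [28] → M[28]=-6
LDR r2, [28] → r2=M[28]=-6
STR r7, [52] → M[52]=-6
LDR r2, [20] → r2=M[20]=50
STR r7, [20] → M[20]=-6
ADD r2, r7, r7 → r2=(-6)+(-6)=-12
SUB r2, r2, r7 → r2=(-12)-(-6)=-6
SUB r7, r7, #18 → r7=(-6)-18=-24
SUB r7, r2, r2 → r7=(-6)-(-6)=0
halt.

0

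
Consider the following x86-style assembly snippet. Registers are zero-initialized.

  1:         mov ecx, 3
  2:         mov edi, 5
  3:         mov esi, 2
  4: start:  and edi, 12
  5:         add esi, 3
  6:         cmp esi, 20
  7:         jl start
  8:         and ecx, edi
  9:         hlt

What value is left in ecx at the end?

0

mov ecx, 3 → ecx=3
mov edi, 5 → edi=5
mov esi, 2 → esi=2
and edi, 12 → edi=5&12=4
add esi, 3 → esi=2+3=5
cmp esi, 20  (cmp 5,20)
jl start: taken
and edi, 12 → edi=4&12=4
add esi, 3 → esi=5+3=8
cmp esi, 20  (cmp 8,20)
jl start: taken
and edi, 12 → edi=4&12=4
add esi, 3 → esi=8+3=11
cmp esi, 20  (cmp 11,20)
jl start: taken
and edi, 12 → edi=4&12=4
add esi, 3 → esi=11+3=14
cmp esi, 20  (cmp 14,20)
jl start: taken
and edi, 12 → edi=4&12=4
add esi, 3 → esi=14+3=17
cmp esi, 20  (cmp 17,20)
jl start: taken
and edi, 12 → edi=4&12=4
add esi, 3 → esi=17+3=20
cmp esi, 20  (cmp 20,20)
jl start: not taken
and ecx, edi → ecx=3&4=0
halt.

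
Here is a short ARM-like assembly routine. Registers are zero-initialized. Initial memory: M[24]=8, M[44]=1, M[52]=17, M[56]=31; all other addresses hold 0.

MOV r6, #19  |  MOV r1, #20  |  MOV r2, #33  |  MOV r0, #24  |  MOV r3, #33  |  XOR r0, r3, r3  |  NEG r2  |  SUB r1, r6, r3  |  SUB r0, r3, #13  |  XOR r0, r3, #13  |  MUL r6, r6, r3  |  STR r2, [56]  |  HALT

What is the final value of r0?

r6=19
r1=20
r2=33
r0=24
r3=33
r0=33^33=0
r2=-(33)=-33
r1=19-33=-14
r0=33-13=20
r0=33^13=44
r6=19*33=627
STR r2, [56] → M[56]=-33
halt.

44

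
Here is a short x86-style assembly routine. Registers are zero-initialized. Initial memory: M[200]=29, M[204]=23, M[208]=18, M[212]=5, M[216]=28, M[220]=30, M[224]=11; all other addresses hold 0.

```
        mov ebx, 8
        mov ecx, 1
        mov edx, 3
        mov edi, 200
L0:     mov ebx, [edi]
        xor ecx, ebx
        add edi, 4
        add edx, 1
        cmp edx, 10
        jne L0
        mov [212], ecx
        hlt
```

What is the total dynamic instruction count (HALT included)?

48

mov ebx, 8 → ebx=8
mov ecx, 1 → ecx=1
mov edx, 3 → edx=3
mov edi, 200 → edi=200
mov ebx, [edi] → ebx=M[200]=29
xor ecx, ebx → ecx=1^29=28
add edi, 4 → edi=200+4=204
add edx, 1 → edx=3+1=4
cmp edx, 10  (cmp 4,10)
jne L0: taken
mov ebx, [edi] → ebx=M[204]=23
xor ecx, ebx → ecx=28^23=11
add edi, 4 → edi=204+4=208
add edx, 1 → edx=4+1=5
cmp edx, 10  (cmp 5,10)
jne L0: taken
mov ebx, [edi] → ebx=M[208]=18
xor ecx, ebx → ecx=11^18=25
add edi, 4 → edi=208+4=212
add edx, 1 → edx=5+1=6
cmp edx, 10  (cmp 6,10)
jne L0: taken
mov ebx, [edi] → ebx=M[212]=5
xor ecx, ebx → ecx=25^5=28
add edi, 4 → edi=212+4=216
add edx, 1 → edx=6+1=7
cmp edx, 10  (cmp 7,10)
jne L0: taken
mov ebx, [edi] → ebx=M[216]=28
xor ecx, ebx → ecx=28^28=0
add edi, 4 → edi=216+4=220
add edx, 1 → edx=7+1=8
cmp edx, 10  (cmp 8,10)
jne L0: taken
mov ebx, [edi] → ebx=M[220]=30
xor ecx, ebx → ecx=0^30=30
add edi, 4 → edi=220+4=224
add edx, 1 → edx=8+1=9
cmp edx, 10  (cmp 9,10)
jne L0: taken
mov ebx, [edi] → ebx=M[224]=11
xor ecx, ebx → ecx=30^11=21
add edi, 4 → edi=224+4=228
add edx, 1 → edx=9+1=10
cmp edx, 10  (cmp 10,10)
jne L0: not taken
mov [212], ecx → M[212]=21
halt.
Total executed instructions: 48.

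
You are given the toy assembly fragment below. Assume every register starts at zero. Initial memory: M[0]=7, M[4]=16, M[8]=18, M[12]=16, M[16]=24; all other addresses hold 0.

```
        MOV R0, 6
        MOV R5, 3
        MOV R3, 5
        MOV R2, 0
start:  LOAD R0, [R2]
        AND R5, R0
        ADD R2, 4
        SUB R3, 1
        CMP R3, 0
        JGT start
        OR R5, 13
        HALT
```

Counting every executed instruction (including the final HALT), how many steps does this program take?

36

R0=6
R5=3
R3=5
R2=0
R0=M[0]=7
R5=3&7=3
R2=0+4=4
R3=5-1=4
CMP R3, 0  (cmp 4,0)
JGT start: taken
R0=M[4]=16
R5=3&16=0
R2=4+4=8
R3=4-1=3
CMP R3, 0  (cmp 3,0)
JGT start: taken
R0=M[8]=18
R5=0&18=0
R2=8+4=12
R3=3-1=2
CMP R3, 0  (cmp 2,0)
JGT start: taken
R0=M[12]=16
R5=0&16=0
R2=12+4=16
R3=2-1=1
CMP R3, 0  (cmp 1,0)
JGT start: taken
R0=M[16]=24
R5=0&24=0
R2=16+4=20
R3=1-1=0
CMP R3, 0  (cmp 0,0)
JGT start: not taken
R5=0|13=13
halt.
Total executed instructions: 36.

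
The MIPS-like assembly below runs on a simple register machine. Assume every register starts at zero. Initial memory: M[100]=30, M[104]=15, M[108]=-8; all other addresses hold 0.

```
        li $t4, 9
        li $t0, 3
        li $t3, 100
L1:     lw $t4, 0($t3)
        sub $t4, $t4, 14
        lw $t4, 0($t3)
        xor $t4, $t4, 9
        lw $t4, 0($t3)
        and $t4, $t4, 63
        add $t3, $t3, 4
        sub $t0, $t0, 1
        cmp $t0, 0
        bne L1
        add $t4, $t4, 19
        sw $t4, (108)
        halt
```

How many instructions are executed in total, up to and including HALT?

36

after li $t4, 9: $t4=9
after li $t0, 3: $t0=3
after li $t3, 100: $t3=100
after lw $t4, 0($t3): $t4=M[100]=30
after sub $t4, $t4, 14: $t4=30-14=16
after lw $t4, 0($t3): $t4=M[100]=30
after xor $t4, $t4, 9: $t4=30^9=23
after lw $t4, 0($t3): $t4=M[100]=30
after and $t4, $t4, 63: $t4=30&63=30
after add $t3, $t3, 4: $t3=100+4=104
after sub $t0, $t0, 1: $t0=3-1=2
cmp $t0, 0  (cmp 2,0)
bne L1: taken
after lw $t4, 0($t3): $t4=M[104]=15
after sub $t4, $t4, 14: $t4=15-14=1
after lw $t4, 0($t3): $t4=M[104]=15
after xor $t4, $t4, 9: $t4=15^9=6
after lw $t4, 0($t3): $t4=M[104]=15
after and $t4, $t4, 63: $t4=15&63=15
after add $t3, $t3, 4: $t3=104+4=108
after sub $t0, $t0, 1: $t0=2-1=1
cmp $t0, 0  (cmp 1,0)
bne L1: taken
after lw $t4, 0($t3): $t4=M[108]=-8
after sub $t4, $t4, 14: $t4=(-8)-14=-22
after lw $t4, 0($t3): $t4=M[108]=-8
after xor $t4, $t4, 9: $t4=(-8)^9=-15
after lw $t4, 0($t3): $t4=M[108]=-8
after and $t4, $t4, 63: $t4=(-8)&63=56
after add $t3, $t3, 4: $t3=108+4=112
after sub $t0, $t0, 1: $t0=1-1=0
cmp $t0, 0  (cmp 0,0)
bne L1: not taken
after add $t4, $t4, 19: $t4=56+19=75
sw $t4, (108) → M[108]=75
halt.
Total executed instructions: 36.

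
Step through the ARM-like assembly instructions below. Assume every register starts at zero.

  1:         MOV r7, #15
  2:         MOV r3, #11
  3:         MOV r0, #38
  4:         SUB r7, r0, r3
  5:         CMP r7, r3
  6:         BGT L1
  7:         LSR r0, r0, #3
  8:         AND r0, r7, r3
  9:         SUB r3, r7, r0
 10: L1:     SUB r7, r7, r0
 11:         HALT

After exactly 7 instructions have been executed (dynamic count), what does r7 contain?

-11

MOV r7, #15 → r7=15
MOV r3, #11 → r3=11
MOV r0, #38 → r0=38
SUB r7, r0, r3 → r7=38-11=27
CMP r7, r3  (cmp 27,11)
BGT L1: taken
SUB r7, r7, r0 → r7=27-38=-11
After step 7: r7 = -11.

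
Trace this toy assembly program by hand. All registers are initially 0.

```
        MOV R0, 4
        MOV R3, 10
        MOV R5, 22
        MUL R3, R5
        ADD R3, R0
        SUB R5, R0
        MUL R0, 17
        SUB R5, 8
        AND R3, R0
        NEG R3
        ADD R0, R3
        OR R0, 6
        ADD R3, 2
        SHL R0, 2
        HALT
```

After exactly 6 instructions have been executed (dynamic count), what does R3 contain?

MOV R0, 4 → R0=4
MOV R3, 10 → R3=10
MOV R5, 22 → R5=22
MUL R3, R5 → R3=10*22=220
ADD R3, R0 → R3=220+4=224
SUB R5, R0 → R5=22-4=18
After step 6: R3 = 224.

224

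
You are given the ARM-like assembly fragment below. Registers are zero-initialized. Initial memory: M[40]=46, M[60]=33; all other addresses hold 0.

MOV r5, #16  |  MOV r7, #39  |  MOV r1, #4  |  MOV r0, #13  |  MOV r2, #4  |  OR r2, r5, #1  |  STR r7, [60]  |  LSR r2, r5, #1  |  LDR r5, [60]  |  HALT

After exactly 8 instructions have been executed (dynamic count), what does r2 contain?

r5=16
r7=39
r1=4
r0=13
r2=4
r2=16|1=17
STR r7, [60] → M[60]=39
r2=16>>1=8
After step 8: r2 = 8.

8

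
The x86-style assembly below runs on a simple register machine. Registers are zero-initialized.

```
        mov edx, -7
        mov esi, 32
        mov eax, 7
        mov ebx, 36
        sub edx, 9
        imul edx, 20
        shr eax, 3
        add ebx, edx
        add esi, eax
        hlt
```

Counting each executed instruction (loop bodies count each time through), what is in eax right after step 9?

0

after mov edx, -7: edx=-7
after mov esi, 32: esi=32
after mov eax, 7: eax=7
after mov ebx, 36: ebx=36
after sub edx, 9: edx=(-7)-9=-16
after imul edx, 20: edx=(-16)*20=-320
after shr eax, 3: eax=7>>3=0
after add ebx, edx: ebx=36+(-320)=-284
after add esi, eax: esi=32+0=32
After step 9: eax = 0.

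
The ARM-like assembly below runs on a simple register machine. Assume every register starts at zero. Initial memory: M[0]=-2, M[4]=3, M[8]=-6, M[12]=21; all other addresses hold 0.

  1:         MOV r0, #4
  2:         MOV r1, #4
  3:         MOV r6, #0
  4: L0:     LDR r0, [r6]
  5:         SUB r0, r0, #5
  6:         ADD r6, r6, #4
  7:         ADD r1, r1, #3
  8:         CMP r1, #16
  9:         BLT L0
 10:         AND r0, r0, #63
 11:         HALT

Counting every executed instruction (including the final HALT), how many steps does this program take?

r0=4
r1=4
r6=0
r0=M[0]=-2
r0=(-2)-5=-7
r6=0+4=4
r1=4+3=7
CMP r1, #16  (cmp 7,16)
BLT L0: taken
r0=M[4]=3
r0=3-5=-2
r6=4+4=8
r1=7+3=10
CMP r1, #16  (cmp 10,16)
BLT L0: taken
r0=M[8]=-6
r0=(-6)-5=-11
r6=8+4=12
r1=10+3=13
CMP r1, #16  (cmp 13,16)
BLT L0: taken
r0=M[12]=21
r0=21-5=16
r6=12+4=16
r1=13+3=16
CMP r1, #16  (cmp 16,16)
BLT L0: not taken
r0=16&63=16
halt.
Total executed instructions: 29.

29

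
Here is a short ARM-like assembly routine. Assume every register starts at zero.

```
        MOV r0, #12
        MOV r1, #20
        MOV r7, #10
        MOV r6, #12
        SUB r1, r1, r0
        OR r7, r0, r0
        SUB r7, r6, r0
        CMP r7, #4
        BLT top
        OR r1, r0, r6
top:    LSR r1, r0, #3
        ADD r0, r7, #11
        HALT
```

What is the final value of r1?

1

MOV r0, #12 → r0=12
MOV r1, #20 → r1=20
MOV r7, #10 → r7=10
MOV r6, #12 → r6=12
SUB r1, r1, r0 → r1=20-12=8
OR r7, r0, r0 → r7=12|12=12
SUB r7, r6, r0 → r7=12-12=0
CMP r7, #4  (cmp 0,4)
BLT top: taken
LSR r1, r0, #3 → r1=12>>3=1
ADD r0, r7, #11 → r0=0+11=11
halt.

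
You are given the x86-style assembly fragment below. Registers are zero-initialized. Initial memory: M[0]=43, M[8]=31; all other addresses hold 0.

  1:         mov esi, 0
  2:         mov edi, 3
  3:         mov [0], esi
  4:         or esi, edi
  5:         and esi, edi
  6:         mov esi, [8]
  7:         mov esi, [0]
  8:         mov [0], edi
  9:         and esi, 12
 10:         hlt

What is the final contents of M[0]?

after mov esi, 0: esi=0
after mov edi, 3: edi=3
mov [0], esi → M[0]=0
after or esi, edi: esi=0|3=3
after and esi, edi: esi=3&3=3
after mov esi, [8]: esi=M[8]=31
after mov esi, [0]: esi=M[0]=0
mov [0], edi → M[0]=3
after and esi, 12: esi=0&12=0
halt.

3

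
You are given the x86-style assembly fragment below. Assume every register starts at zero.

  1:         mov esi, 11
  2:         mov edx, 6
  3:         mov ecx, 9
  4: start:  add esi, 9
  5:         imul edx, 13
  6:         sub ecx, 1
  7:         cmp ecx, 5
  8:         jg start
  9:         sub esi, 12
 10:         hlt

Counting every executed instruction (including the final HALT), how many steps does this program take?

esi=11
edx=6
ecx=9
esi=11+9=20
edx=6*13=78
ecx=9-1=8
cmp ecx, 5  (cmp 8,5)
jg start: taken
esi=20+9=29
edx=78*13=1014
ecx=8-1=7
cmp ecx, 5  (cmp 7,5)
jg start: taken
esi=29+9=38
edx=1014*13=13182
ecx=7-1=6
cmp ecx, 5  (cmp 6,5)
jg start: taken
esi=38+9=47
edx=13182*13=171366
ecx=6-1=5
cmp ecx, 5  (cmp 5,5)
jg start: not taken
esi=47-12=35
halt.
Total executed instructions: 25.

25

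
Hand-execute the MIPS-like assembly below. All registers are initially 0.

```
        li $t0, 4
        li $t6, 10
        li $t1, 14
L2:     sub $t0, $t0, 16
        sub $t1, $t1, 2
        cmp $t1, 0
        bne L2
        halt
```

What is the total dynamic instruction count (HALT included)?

after li $t0, 4: $t0=4
after li $t6, 10: $t6=10
after li $t1, 14: $t1=14
after sub $t0, $t0, 16: $t0=4-16=-12
after sub $t1, $t1, 2: $t1=14-2=12
cmp $t1, 0  (cmp 12,0)
bne L2: taken
after sub $t0, $t0, 16: $t0=(-12)-16=-28
after sub $t1, $t1, 2: $t1=12-2=10
cmp $t1, 0  (cmp 10,0)
bne L2: taken
after sub $t0, $t0, 16: $t0=(-28)-16=-44
after sub $t1, $t1, 2: $t1=10-2=8
cmp $t1, 0  (cmp 8,0)
bne L2: taken
after sub $t0, $t0, 16: $t0=(-44)-16=-60
after sub $t1, $t1, 2: $t1=8-2=6
cmp $t1, 0  (cmp 6,0)
bne L2: taken
after sub $t0, $t0, 16: $t0=(-60)-16=-76
after sub $t1, $t1, 2: $t1=6-2=4
cmp $t1, 0  (cmp 4,0)
bne L2: taken
after sub $t0, $t0, 16: $t0=(-76)-16=-92
after sub $t1, $t1, 2: $t1=4-2=2
cmp $t1, 0  (cmp 2,0)
bne L2: taken
after sub $t0, $t0, 16: $t0=(-92)-16=-108
after sub $t1, $t1, 2: $t1=2-2=0
cmp $t1, 0  (cmp 0,0)
bne L2: not taken
halt.
Total executed instructions: 32.

32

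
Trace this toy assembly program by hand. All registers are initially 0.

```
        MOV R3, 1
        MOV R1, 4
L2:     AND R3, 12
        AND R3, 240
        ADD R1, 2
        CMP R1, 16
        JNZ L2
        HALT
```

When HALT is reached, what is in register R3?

R3=1
R1=4
R3=1&12=0
R3=0&240=0
R1=4+2=6
CMP R1, 16  (cmp 6,16)
JNZ L2: taken
R3=0&12=0
R3=0&240=0
R1=6+2=8
CMP R1, 16  (cmp 8,16)
JNZ L2: taken
R3=0&12=0
R3=0&240=0
R1=8+2=10
CMP R1, 16  (cmp 10,16)
JNZ L2: taken
R3=0&12=0
R3=0&240=0
R1=10+2=12
CMP R1, 16  (cmp 12,16)
JNZ L2: taken
R3=0&12=0
R3=0&240=0
R1=12+2=14
CMP R1, 16  (cmp 14,16)
JNZ L2: taken
R3=0&12=0
R3=0&240=0
R1=14+2=16
CMP R1, 16  (cmp 16,16)
JNZ L2: not taken
halt.

0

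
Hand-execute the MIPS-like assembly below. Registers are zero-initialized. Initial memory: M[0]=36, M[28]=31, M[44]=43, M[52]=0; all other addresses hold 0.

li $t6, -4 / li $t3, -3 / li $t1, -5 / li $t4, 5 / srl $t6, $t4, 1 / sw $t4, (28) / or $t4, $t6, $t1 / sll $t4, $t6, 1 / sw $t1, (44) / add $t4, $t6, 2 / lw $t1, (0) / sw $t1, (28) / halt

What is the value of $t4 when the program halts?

4

$t6=-4
$t3=-3
$t1=-5
$t4=5
$t6=5>>1=2
sw $t4, (28) → M[28]=5
$t4=2|(-5)=-5
$t4=2<<1=4
sw $t1, (44) → M[44]=-5
$t4=2+2=4
$t1=M[0]=36
sw $t1, (28) → M[28]=36
halt.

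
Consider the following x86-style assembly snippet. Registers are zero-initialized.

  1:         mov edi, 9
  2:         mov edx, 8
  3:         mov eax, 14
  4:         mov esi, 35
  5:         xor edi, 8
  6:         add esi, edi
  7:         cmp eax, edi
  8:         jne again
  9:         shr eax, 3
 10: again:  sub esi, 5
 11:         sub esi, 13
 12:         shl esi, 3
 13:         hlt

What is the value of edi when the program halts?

1

after mov edi, 9: edi=9
after mov edx, 8: edx=8
after mov eax, 14: eax=14
after mov esi, 35: esi=35
after xor edi, 8: edi=9^8=1
after add esi, edi: esi=35+1=36
cmp eax, edi  (cmp 14,1)
jne again: taken
after sub esi, 5: esi=36-5=31
after sub esi, 13: esi=31-13=18
after shl esi, 3: esi=18<<3=144
halt.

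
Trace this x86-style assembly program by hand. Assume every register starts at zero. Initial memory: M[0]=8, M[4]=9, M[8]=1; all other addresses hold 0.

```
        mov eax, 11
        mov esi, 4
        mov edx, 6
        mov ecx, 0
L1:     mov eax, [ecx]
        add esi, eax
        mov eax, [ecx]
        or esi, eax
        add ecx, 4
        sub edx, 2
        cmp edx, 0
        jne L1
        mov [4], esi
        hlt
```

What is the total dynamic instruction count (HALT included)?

eax=11
esi=4
edx=6
ecx=0
eax=M[0]=8
esi=4+8=12
eax=M[0]=8
esi=12|8=12
ecx=0+4=4
edx=6-2=4
cmp edx, 0  (cmp 4,0)
jne L1: taken
eax=M[4]=9
esi=12+9=21
eax=M[4]=9
esi=21|9=29
ecx=4+4=8
edx=4-2=2
cmp edx, 0  (cmp 2,0)
jne L1: taken
eax=M[8]=1
esi=29+1=30
eax=M[8]=1
esi=30|1=31
ecx=8+4=12
edx=2-2=0
cmp edx, 0  (cmp 0,0)
jne L1: not taken
mov [4], esi → M[4]=31
halt.
Total executed instructions: 30.

30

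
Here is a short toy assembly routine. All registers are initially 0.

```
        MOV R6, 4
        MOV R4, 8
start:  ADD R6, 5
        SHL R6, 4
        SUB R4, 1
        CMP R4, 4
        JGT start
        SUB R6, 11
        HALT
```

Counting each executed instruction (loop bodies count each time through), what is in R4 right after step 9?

7

after MOV R6, 4: R6=4
after MOV R4, 8: R4=8
after ADD R6, 5: R6=4+5=9
after SHL R6, 4: R6=9<<4=144
after SUB R4, 1: R4=8-1=7
CMP R4, 4  (cmp 7,4)
JGT start: taken
after ADD R6, 5: R6=144+5=149
after SHL R6, 4: R6=149<<4=2384
After step 9: R4 = 7.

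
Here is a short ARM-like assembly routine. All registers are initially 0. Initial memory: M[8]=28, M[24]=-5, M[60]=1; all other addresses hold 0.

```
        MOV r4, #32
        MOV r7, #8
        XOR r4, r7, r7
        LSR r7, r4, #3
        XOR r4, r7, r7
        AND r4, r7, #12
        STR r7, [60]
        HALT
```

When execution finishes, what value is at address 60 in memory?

0

MOV r4, #32 → r4=32
MOV r7, #8 → r7=8
XOR r4, r7, r7 → r4=8^8=0
LSR r7, r4, #3 → r7=0>>3=0
XOR r4, r7, r7 → r4=0^0=0
AND r4, r7, #12 → r4=0&12=0
STR r7, [60] → M[60]=0
halt.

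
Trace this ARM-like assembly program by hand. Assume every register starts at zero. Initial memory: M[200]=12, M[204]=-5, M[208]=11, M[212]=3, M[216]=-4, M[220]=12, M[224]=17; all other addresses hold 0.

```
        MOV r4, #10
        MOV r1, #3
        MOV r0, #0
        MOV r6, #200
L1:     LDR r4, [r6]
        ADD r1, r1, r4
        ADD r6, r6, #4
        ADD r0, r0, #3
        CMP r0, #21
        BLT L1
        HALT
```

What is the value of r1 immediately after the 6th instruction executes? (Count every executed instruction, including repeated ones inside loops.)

15

after MOV r4, #10: r4=10
after MOV r1, #3: r1=3
after MOV r0, #0: r0=0
after MOV r6, #200: r6=200
after LDR r4, [r6]: r4=M[200]=12
after ADD r1, r1, r4: r1=3+12=15
After step 6: r1 = 15.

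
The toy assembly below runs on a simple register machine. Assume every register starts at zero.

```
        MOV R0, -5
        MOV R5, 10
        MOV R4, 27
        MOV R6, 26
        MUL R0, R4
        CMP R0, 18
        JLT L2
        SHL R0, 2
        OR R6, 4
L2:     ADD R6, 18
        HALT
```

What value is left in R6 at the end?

44

after MOV R0, -5: R0=-5
after MOV R5, 10: R5=10
after MOV R4, 27: R4=27
after MOV R6, 26: R6=26
after MUL R0, R4: R0=(-5)*27=-135
CMP R0, 18  (cmp -135,18)
JLT L2: taken
after ADD R6, 18: R6=26+18=44
halt.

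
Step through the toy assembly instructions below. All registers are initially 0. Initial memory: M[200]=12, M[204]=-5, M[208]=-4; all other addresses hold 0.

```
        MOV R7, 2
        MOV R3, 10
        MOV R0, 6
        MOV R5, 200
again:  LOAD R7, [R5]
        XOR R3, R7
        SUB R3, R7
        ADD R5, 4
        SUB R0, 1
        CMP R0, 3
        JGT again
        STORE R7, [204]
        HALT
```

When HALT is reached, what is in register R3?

-2

R7=2
R3=10
R0=6
R5=200
R7=M[200]=12
R3=10^12=6
R3=6-12=-6
R5=200+4=204
R0=6-1=5
CMP R0, 3  (cmp 5,3)
JGT again: taken
R7=M[204]=-5
R3=(-6)^(-5)=1
R3=1-(-5)=6
R5=204+4=208
R0=5-1=4
CMP R0, 3  (cmp 4,3)
JGT again: taken
R7=M[208]=-4
R3=6^(-4)=-6
R3=(-6)-(-4)=-2
R5=208+4=212
R0=4-1=3
CMP R0, 3  (cmp 3,3)
JGT again: not taken
STORE R7, [204] → M[204]=-4
halt.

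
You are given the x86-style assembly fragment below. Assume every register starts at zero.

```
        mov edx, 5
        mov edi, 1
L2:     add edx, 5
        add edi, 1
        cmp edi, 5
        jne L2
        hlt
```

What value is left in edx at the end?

25

mov edx, 5 → edx=5
mov edi, 1 → edi=1
add edx, 5 → edx=5+5=10
add edi, 1 → edi=1+1=2
cmp edi, 5  (cmp 2,5)
jne L2: taken
add edx, 5 → edx=10+5=15
add edi, 1 → edi=2+1=3
cmp edi, 5  (cmp 3,5)
jne L2: taken
add edx, 5 → edx=15+5=20
add edi, 1 → edi=3+1=4
cmp edi, 5  (cmp 4,5)
jne L2: taken
add edx, 5 → edx=20+5=25
add edi, 1 → edi=4+1=5
cmp edi, 5  (cmp 5,5)
jne L2: not taken
halt.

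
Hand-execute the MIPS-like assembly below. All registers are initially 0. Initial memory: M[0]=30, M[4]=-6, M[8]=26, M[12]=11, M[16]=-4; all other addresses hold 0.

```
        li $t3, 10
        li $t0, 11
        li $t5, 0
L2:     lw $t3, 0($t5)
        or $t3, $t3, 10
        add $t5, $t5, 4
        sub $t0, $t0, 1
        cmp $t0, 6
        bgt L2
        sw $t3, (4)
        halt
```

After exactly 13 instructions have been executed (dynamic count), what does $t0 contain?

9

li $t3, 10 → $t3=10
li $t0, 11 → $t0=11
li $t5, 0 → $t5=0
lw $t3, 0($t5) → $t3=M[0]=30
or $t3, $t3, 10 → $t3=30|10=30
add $t5, $t5, 4 → $t5=0+4=4
sub $t0, $t0, 1 → $t0=11-1=10
cmp $t0, 6  (cmp 10,6)
bgt L2: taken
lw $t3, 0($t5) → $t3=M[4]=-6
or $t3, $t3, 10 → $t3=(-6)|10=-6
add $t5, $t5, 4 → $t5=4+4=8
sub $t0, $t0, 1 → $t0=10-1=9
After step 13: $t0 = 9.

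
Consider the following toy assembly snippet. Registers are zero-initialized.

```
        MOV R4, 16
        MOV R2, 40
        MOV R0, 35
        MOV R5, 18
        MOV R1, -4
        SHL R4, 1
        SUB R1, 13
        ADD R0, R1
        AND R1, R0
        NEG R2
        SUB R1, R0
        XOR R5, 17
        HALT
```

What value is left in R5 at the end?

3

R4=16
R2=40
R0=35
R5=18
R1=-4
R4=16<<1=32
R1=(-4)-13=-17
R0=35+(-17)=18
R1=(-17)&18=2
R2=-(40)=-40
R1=2-18=-16
R5=18^17=3
halt.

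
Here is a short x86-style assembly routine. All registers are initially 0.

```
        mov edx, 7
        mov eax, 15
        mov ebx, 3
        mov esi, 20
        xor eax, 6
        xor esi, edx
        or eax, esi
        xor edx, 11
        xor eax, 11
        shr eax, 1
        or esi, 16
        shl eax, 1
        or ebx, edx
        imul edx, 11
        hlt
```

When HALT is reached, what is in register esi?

19

mov edx, 7 → edx=7
mov eax, 15 → eax=15
mov ebx, 3 → ebx=3
mov esi, 20 → esi=20
xor eax, 6 → eax=15^6=9
xor esi, edx → esi=20^7=19
or eax, esi → eax=9|19=27
xor edx, 11 → edx=7^11=12
xor eax, 11 → eax=27^11=16
shr eax, 1 → eax=16>>1=8
or esi, 16 → esi=19|16=19
shl eax, 1 → eax=8<<1=16
or ebx, edx → ebx=3|12=15
imul edx, 11 → edx=12*11=132
halt.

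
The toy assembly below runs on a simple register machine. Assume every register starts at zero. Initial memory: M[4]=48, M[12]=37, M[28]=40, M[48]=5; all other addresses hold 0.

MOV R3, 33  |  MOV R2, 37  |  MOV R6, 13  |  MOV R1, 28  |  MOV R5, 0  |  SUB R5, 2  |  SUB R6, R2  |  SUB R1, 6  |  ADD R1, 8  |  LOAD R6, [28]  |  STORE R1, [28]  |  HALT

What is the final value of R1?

30

after MOV R3, 33: R3=33
after MOV R2, 37: R2=37
after MOV R6, 13: R6=13
after MOV R1, 28: R1=28
after MOV R5, 0: R5=0
after SUB R5, 2: R5=0-2=-2
after SUB R6, R2: R6=13-37=-24
after SUB R1, 6: R1=28-6=22
after ADD R1, 8: R1=22+8=30
after LOAD R6, [28]: R6=M[28]=40
STORE R1, [28] → M[28]=30
halt.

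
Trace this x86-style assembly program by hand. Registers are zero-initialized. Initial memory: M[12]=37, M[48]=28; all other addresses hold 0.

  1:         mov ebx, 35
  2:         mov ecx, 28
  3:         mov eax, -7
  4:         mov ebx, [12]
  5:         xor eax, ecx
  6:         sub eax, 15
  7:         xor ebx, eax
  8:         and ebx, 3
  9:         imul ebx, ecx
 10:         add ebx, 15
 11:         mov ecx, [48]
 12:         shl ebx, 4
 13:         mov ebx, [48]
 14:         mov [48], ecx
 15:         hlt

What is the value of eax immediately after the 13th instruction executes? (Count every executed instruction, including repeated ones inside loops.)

-42

ebx=35
ecx=28
eax=-7
ebx=M[12]=37
eax=(-7)^28=-27
eax=(-27)-15=-42
ebx=37^(-42)=-13
ebx=(-13)&3=3
ebx=3*28=84
ebx=84+15=99
ecx=M[48]=28
ebx=99<<4=1584
ebx=M[48]=28
After step 13: eax = -42.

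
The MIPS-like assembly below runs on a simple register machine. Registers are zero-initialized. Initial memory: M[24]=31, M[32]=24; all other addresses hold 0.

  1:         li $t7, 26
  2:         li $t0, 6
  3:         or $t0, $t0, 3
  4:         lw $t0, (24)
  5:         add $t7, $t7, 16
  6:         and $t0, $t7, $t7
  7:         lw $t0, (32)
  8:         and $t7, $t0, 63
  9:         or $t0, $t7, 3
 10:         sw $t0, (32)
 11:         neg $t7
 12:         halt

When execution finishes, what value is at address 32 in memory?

27

after li $t7, 26: $t7=26
after li $t0, 6: $t0=6
after or $t0, $t0, 3: $t0=6|3=7
after lw $t0, (24): $t0=M[24]=31
after add $t7, $t7, 16: $t7=26+16=42
after and $t0, $t7, $t7: $t0=42&42=42
after lw $t0, (32): $t0=M[32]=24
after and $t7, $t0, 63: $t7=24&63=24
after or $t0, $t7, 3: $t0=24|3=27
sw $t0, (32) → M[32]=27
after neg $t7: $t7=-(24)=-24
halt.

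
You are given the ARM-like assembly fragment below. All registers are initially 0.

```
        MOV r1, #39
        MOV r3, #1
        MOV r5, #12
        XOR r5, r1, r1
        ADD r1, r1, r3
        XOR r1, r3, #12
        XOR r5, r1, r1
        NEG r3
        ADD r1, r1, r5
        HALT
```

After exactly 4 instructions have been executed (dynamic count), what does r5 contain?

MOV r1, #39 → r1=39
MOV r3, #1 → r3=1
MOV r5, #12 → r5=12
XOR r5, r1, r1 → r5=39^39=0
After step 4: r5 = 0.

0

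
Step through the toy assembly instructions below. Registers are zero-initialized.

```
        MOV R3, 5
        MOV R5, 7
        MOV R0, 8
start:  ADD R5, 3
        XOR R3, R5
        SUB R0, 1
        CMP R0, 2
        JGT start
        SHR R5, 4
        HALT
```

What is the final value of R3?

MOV R3, 5 → R3=5
MOV R5, 7 → R5=7
MOV R0, 8 → R0=8
ADD R5, 3 → R5=7+3=10
XOR R3, R5 → R3=5^10=15
SUB R0, 1 → R0=8-1=7
CMP R0, 2  (cmp 7,2)
JGT start: taken
ADD R5, 3 → R5=10+3=13
XOR R3, R5 → R3=15^13=2
SUB R0, 1 → R0=7-1=6
CMP R0, 2  (cmp 6,2)
JGT start: taken
ADD R5, 3 → R5=13+3=16
XOR R3, R5 → R3=2^16=18
SUB R0, 1 → R0=6-1=5
CMP R0, 2  (cmp 5,2)
JGT start: taken
ADD R5, 3 → R5=16+3=19
XOR R3, R5 → R3=18^19=1
SUB R0, 1 → R0=5-1=4
CMP R0, 2  (cmp 4,2)
JGT start: taken
ADD R5, 3 → R5=19+3=22
XOR R3, R5 → R3=1^22=23
SUB R0, 1 → R0=4-1=3
CMP R0, 2  (cmp 3,2)
JGT start: taken
ADD R5, 3 → R5=22+3=25
XOR R3, R5 → R3=23^25=14
SUB R0, 1 → R0=3-1=2
CMP R0, 2  (cmp 2,2)
JGT start: not taken
SHR R5, 4 → R5=25>>4=1
halt.

14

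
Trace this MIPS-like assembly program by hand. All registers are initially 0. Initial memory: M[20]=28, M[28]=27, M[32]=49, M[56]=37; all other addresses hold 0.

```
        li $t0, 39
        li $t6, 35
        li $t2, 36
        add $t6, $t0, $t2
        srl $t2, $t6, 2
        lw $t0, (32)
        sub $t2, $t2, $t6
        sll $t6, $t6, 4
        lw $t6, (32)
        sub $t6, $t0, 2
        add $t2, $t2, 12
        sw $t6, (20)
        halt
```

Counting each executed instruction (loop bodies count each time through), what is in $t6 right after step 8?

li $t0, 39 → $t0=39
li $t6, 35 → $t6=35
li $t2, 36 → $t2=36
add $t6, $t0, $t2 → $t6=39+36=75
srl $t2, $t6, 2 → $t2=75>>2=18
lw $t0, (32) → $t0=M[32]=49
sub $t2, $t2, $t6 → $t2=18-75=-57
sll $t6, $t6, 4 → $t6=75<<4=1200
After step 8: $t6 = 1200.

1200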